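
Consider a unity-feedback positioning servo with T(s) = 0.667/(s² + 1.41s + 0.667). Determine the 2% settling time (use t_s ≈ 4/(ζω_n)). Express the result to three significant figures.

t_s ≈ 5.67 s

ω_n = √0.667 = 0.817 rad/s; ζ = 1.41/(2·0.817) = 0.863.
t_s ≈ 4/(ζω_n) = 4/(0.863·0.817) = 5.67 s.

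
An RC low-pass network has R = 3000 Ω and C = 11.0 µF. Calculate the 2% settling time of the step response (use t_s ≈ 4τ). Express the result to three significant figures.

τ = RC = 3000 × 11.0 µF = 0.0330 s.
t_s ≈ 4τ = 0.132 s.

t_s ≈ 0.132 s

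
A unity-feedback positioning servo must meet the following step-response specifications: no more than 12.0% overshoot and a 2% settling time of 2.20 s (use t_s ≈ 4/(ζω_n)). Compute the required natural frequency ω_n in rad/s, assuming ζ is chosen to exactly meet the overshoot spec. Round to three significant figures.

From %OS = 100·exp(−πζ/√(1−ζ²)), invert to get ζ = −ln(OS)/√(π² + ln²(OS)) with OS = 0.120.
−ln 0.120 = 2.120, so ζ = 2.120/√(π² + 4.496) = 0.559.
Then ω_n = 4/(ζ t_s) = 4/(0.559 × 2.20) = 3.25 rad/s.

ω_n ≈ 3.25 rad/s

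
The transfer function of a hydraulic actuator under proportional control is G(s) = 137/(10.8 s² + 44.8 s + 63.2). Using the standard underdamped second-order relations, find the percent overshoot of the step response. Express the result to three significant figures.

%OS ≈ 0.533%

Dividing through by 10.8: denominator becomes s² + 4.148 s + 5.852.
So ω_n = √5.852 = 2.42 rad/s and ζ = 4.148/(2·2.42) = 0.857.
%OS = 100·exp(−πζ/√(1−ζ²)) = 0.533%.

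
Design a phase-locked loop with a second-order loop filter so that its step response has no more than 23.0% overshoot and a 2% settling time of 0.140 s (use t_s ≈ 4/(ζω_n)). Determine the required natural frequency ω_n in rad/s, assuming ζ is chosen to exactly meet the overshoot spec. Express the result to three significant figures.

ζ = −ln(OS)/√(π² + (ln OS)²). With OS = 0.230, ln OS = −1.470 and ζ = 1.470/3.468 = 0.424.
Then ω_n = 4/(ζ t_s) = 4/(0.424 × 0.140) = 67.4 rad/s.

ω_n ≈ 67.4 rad/s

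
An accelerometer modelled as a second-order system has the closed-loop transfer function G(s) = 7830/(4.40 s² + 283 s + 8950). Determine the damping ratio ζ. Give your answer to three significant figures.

ζ ≈ 0.713

Dividing through by 4.40: denominator becomes s² + 64.32 s + 2034.
So ω_n = √2034 = 45.1 rad/s and ζ = 64.32/(2·45.1) = 0.713.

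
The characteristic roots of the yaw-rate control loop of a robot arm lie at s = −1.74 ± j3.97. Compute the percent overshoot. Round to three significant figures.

With σ = 1.74, ω_d = 3.97: ω_n = √(σ²+ω_d²) = 4.33 rad/s, ζ = σ/ω_n = 0.401.
%OS = 100 e^{−πζ/√(1−ζ²)} with ζ = 0.401 gives 25.2%.

%OS ≈ 25.2%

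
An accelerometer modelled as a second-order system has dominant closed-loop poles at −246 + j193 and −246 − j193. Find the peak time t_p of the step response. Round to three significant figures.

t_p = π/ω_d with ω_d = 193 (the imaginary part), so t_p = 0.0163 s.

t_p ≈ 0.0163 s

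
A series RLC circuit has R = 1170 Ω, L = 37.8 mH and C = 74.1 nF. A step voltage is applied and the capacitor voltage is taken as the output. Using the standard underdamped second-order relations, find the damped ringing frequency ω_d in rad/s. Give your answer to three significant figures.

ω_d ≈ 10800 rad/s

For a series RLC circuit (capacitor voltage as output), ω_n = 1/√(LC) = 1/√(37.8 mH · 74.1 nF) = 18900 rad/s.
ζ = (R/2)·√(C/L) = (1170/2)·√(74.1 nF/37.8 mH) = 0.819.
ω_d = ω_n√(1−ζ²) = 10800 rad/s.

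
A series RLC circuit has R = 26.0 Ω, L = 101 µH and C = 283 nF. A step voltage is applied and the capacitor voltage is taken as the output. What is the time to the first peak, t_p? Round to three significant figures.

For a series RLC circuit (capacitor voltage as output), ω_n = 1/√(LC) = 1/√(101 µH · 283 nF) = 187000 rad/s.
ζ = (R/2)·√(C/L) = (26.0/2)·√(283 nF/101 µH) = 0.688.
The damped frequency ω_d = ω_n√(1−ζ²) = 136000 rad/s. t_p = π/ω_d = 0.0000231 s.

t_p ≈ 0.0000231 s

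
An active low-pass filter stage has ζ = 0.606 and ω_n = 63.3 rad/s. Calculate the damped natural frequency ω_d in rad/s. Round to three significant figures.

ω_d ≈ 50.4 rad/s

ω_d = ω_n√(1−ζ²) = 63.3·√0.633 = 50.4 rad/s.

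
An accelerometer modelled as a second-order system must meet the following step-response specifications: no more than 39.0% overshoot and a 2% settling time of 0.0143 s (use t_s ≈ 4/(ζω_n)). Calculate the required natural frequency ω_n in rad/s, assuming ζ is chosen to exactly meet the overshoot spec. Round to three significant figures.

Inverting the overshoot relation: ζ = |ln 0.390|/√(π² + ln²0.390) = 0.287.
Then ω_n = 4/(ζ t_s) = 4/(0.287 × 0.0143) = 974 rad/s.

ω_n ≈ 974 rad/s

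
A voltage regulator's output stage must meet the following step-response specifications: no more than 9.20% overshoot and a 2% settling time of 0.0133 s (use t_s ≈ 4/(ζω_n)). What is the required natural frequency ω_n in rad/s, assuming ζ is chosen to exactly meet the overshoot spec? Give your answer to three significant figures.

Inverting the overshoot relation: ζ = |ln 0.0920|/√(π² + ln²0.0920) = 0.605.
Then ω_n = 4/(ζ t_s) = 4/(0.605 × 0.0133) = 497 rad/s.

ω_n ≈ 497 rad/s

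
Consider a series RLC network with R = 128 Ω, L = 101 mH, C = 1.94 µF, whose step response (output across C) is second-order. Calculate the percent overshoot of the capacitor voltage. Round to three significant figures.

For a series RLC circuit (capacitor voltage as output), ω_n = 1/√(LC) = 1/√(101 mH · 1.94 µF) = 2260 rad/s.
ζ = (R/2)·√(C/L) = (128/2)·√(1.94 µF/101 mH) = 0.280.
%OS = 100·exp(−πζ/√(1−ζ²)) = 39.9%.

%OS ≈ 39.9%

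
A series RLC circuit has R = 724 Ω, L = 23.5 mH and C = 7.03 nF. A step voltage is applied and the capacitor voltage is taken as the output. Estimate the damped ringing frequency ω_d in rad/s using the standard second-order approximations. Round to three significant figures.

ω_d ≈ 76300 rad/s

For a series RLC circuit (capacitor voltage as output), ω_n = 1/√(LC) = 1/√(23.5 mH · 7.03 nF) = 77800 rad/s.
ζ = (R/2)·√(C/L) = (724/2)·√(7.03 nF/23.5 mH) = 0.198.
ω_d = ω_n√(1−ζ²) = 76300 rad/s.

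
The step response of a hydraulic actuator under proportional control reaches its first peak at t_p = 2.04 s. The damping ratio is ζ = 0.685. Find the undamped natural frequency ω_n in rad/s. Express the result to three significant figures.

ω_n ≈ 2.11 rad/s

Peak time t_p = π/ω_d, so ω_d = π/t_p = π/2.04 = 1.54 rad/s.
ω_n = ω_d/√(1−ζ²) = 1.54/√0.531 = 2.11 rad/s.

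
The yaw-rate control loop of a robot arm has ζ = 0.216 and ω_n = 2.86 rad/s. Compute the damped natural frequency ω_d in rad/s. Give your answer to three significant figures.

ω_d ≈ 2.79 rad/s

ω_d = ω_n√(1−ζ²) = 2.86·√0.953 = 2.79 rad/s.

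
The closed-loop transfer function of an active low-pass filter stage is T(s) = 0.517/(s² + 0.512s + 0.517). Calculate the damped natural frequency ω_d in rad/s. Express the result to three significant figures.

Matching coefficients with s² + 2ζω_n s + ω_n² gives ω_n² = 0.517 ⇒ ω_n = 0.719 rad/s, and ζ = 0.512/(2ω_n) = 0.356.
ω_d = ω_n√(1−ζ²) = 0.672 rad/s.

ω_d ≈ 0.672 rad/s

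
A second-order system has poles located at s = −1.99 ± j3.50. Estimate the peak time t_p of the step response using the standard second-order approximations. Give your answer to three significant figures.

t_p ≈ 0.898 s

t_p = π/ω_d with ω_d = 3.50 (the imaginary part), so t_p = 0.898 s.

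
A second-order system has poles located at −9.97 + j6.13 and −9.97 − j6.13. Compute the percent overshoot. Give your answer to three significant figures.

|pole| = ω_n = √(9.97² + 6.13²) = 11.7 rad/s; ζ = cos θ = σ/ω_n = 0.852.
Overshoot: exp(−π·0.852/√(1−0.852²)) = 0.00604, i.e. 0.604%.

%OS ≈ 0.604%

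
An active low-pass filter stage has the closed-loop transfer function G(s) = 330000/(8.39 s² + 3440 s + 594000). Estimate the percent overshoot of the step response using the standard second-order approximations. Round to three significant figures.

Dividing through by 8.39: denominator becomes s² + 410.0 s + 70800.
So ω_n = √70800 = 266 rad/s and ζ = 410.0/(2·266) = 0.770.
Overshoot: exp(−π·0.770/√(1−0.770²)) = 0.0224, i.e. 2.24%.

%OS ≈ 2.24%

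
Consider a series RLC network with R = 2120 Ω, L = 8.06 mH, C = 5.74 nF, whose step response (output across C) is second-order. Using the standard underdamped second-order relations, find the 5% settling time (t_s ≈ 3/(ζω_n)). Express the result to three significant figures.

For a series RLC circuit (capacitor voltage as output), ω_n = 1/√(LC) = 1/√(8.06 mH · 5.74 nF) = 147000 rad/s.
ζ = (R/2)·√(C/L) = (2120/2)·√(5.74 nF/8.06 mH) = 0.895.
t_s ≈ 3/(ζω_n) = 0.0000228 s.

t_s ≈ 0.0000228 s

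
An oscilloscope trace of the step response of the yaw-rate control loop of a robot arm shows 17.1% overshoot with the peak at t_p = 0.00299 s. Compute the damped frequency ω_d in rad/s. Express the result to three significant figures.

ω_d ≈ 1050 rad/s

t_p = π/ω_d, so ω_d = π/0.00299 = 1050 rad/s.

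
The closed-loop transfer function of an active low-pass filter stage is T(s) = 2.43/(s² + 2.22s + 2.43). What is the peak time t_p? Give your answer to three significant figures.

t_p ≈ 2.87 s

Matching coefficients with s² + 2ζω_n s + ω_n² gives ω_n² = 2.43 ⇒ ω_n = 1.56 rad/s, and ζ = 2.22/(2ω_n) = 0.712.
ω_d = ω_n√(1−ζ²) = 1.09 rad/s. Then t_p = π/ω_d = 2.87 s.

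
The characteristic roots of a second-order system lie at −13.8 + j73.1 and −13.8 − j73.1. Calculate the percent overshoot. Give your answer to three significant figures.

%OS ≈ 55.3%

With σ = 13.8, ω_d = 73.1: ω_n = √(σ²+ω_d²) = 74.4 rad/s, ζ = σ/ω_n = 0.186.
%OS = 100·exp(−πζ/√(1−ζ²)) = 55.3%.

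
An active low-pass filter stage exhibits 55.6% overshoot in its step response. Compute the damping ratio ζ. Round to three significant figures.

ζ ≈ 0.184

From %OS = 100·exp(−πζ/√(1−ζ²)), invert to get ζ = −ln(OS)/√(π² + ln²(OS)) with OS = 0.556.
−ln 0.556 = 0.5870, so ζ = 0.5870/√(π² + 0.3446) = 0.184.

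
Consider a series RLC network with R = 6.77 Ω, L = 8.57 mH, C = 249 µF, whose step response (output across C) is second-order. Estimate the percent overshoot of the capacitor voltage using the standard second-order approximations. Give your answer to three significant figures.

For a series RLC circuit (capacitor voltage as output), ω_n = 1/√(LC) = 1/√(8.57 mH · 249 µF) = 685 rad/s.
ζ = (R/2)·√(C/L) = (6.77/2)·√(249 µF/8.57 mH) = 0.577.
%OS = 100·exp(−πζ/√(1−ζ²)) = 10.9%.

%OS ≈ 10.9%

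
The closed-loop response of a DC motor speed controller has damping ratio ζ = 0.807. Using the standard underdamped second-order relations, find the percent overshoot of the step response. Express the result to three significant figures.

%OS ≈ 1.37%

For an underdamped second-order system, %OS = 100·exp(−πζ/√(1−ζ²)).
πζ/√(1−ζ²) = π·0.807/√(1−0.651) = 4.293, so %OS = 100·e^(−4.293) = 1.37%.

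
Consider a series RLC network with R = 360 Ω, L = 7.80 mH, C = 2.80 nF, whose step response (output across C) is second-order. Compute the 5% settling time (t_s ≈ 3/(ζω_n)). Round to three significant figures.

t_s ≈ 0.000130 s

For a series RLC circuit (capacitor voltage as output), ω_n = 1/√(LC) = 1/√(7.80 mH · 2.80 nF) = 214000 rad/s.
ζ = (R/2)·√(C/L) = (360/2)·√(2.80 nF/7.80 mH) = 0.108.
t_s ≈ 3/(ζω_n) = 0.000130 s.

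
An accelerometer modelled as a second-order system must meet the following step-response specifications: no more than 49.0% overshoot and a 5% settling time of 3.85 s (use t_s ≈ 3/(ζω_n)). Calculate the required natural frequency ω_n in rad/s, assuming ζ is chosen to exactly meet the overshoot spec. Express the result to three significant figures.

ζ = −ln(OS)/√(π² + (ln OS)²). With OS = 0.490, ln OS = −0.7133 and ζ = 0.7133/3.222 = 0.221.
From t_s ≈ 3/(ζω_n): ω_n = 3/(ζ·t_s) = 3/(0.221·3.85) = 3.52 rad/s.

ω_n ≈ 3.52 rad/s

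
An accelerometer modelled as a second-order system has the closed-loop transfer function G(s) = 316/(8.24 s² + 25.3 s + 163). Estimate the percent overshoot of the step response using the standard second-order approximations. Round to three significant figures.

Dividing through by 8.24: denominator becomes s² + 3.070 s + 19.78.
So ω_n = √19.78 = 4.45 rad/s and ζ = 3.070/(2·4.45) = 0.345.
%OS = 100·exp(−πζ/√(1−ζ²)) = 31.5%.

%OS ≈ 31.5%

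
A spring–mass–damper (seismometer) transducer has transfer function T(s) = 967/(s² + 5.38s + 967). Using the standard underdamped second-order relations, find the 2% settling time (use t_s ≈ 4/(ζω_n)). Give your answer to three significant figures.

ω_n = √967 = 31.1 rad/s; ζ = 5.38/(2·31.1) = 0.0865.
t_s ≈ 4/(ζω_n) = 4/(0.0865·31.1) = 1.49 s.

t_s ≈ 1.49 s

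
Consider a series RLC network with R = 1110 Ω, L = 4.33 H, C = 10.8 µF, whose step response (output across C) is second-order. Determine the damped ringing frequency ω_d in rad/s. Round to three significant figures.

ω_d ≈ 70.4 rad/s

For a series RLC circuit (capacitor voltage as output), ω_n = 1/√(LC) = 1/√(4.33 H · 10.8 µF) = 146 rad/s.
ζ = (R/2)·√(C/L) = (1110/2)·√(10.8 µF/4.33 H) = 0.877.
ω_d = ω_n√(1−ζ²) = 70.4 rad/s.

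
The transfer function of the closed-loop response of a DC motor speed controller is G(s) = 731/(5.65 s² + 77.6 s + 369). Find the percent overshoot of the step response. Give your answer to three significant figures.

%OS ≈ 0.632%

Dividing through by 5.65: denominator becomes s² + 13.73 s + 65.31.
So ω_n = √65.31 = 8.08 rad/s and ζ = 13.73/(2·8.08) = 0.850.
%OS = 100 e^{−πζ/√(1−ζ²)} with ζ = 0.850 gives 0.632%.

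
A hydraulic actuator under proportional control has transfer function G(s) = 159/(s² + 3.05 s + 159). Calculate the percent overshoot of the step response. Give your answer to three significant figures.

%OS ≈ 68.2%

Matching coefficients with s² + 2ζω_n s + ω_n² gives ω_n² = 159 ⇒ ω_n = 12.6 rad/s, and ζ = 3.05/(2ω_n) = 0.121.
%OS = 100·exp(−πζ/√(1−ζ²)) = 68.2%.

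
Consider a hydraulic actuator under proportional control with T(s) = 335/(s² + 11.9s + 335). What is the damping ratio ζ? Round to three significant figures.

Matching coefficients with s² + 2ζω_n s + ω_n² gives ω_n² = 335 ⇒ ω_n = 18.3 rad/s, and ζ = 11.9/(2ω_n) = 0.325.

ζ ≈ 0.325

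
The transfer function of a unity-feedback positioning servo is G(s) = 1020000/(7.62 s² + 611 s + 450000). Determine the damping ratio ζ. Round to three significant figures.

Dividing through by 7.62: denominator becomes s² + 80.18 s + 59060.
So ω_n = √59060 = 243 rad/s and ζ = 80.18/(2·243) = 0.165.

ζ ≈ 0.165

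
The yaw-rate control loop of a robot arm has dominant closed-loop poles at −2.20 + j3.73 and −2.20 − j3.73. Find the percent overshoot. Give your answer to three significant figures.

%OS ≈ 15.7%

The poles are at −σ ± jω_d with σ = 2.20 and ω_d = 3.73, so ω_n = √(σ²+ω_d²) = 4.33 rad/s and ζ = σ/ω_n = 0.508.
Overshoot: exp(−π·0.508/√(1−0.508²)) = 0.157, i.e. 15.7%.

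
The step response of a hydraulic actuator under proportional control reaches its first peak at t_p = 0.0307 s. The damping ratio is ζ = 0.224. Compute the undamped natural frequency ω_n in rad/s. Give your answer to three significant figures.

Peak time t_p = π/ω_d, so ω_d = π/t_p = π/0.0307 = 102 rad/s.
ω_n = ω_d/√(1−ζ²) = 102/√0.950 = 105 rad/s.

ω_n ≈ 105 rad/s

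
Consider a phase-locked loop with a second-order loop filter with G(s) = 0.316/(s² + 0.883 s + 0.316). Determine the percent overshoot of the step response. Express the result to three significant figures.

%OS ≈ 1.86%

Matching coefficients with s² + 2ζω_n s + ω_n² gives ω_n² = 0.316 ⇒ ω_n = 0.562 rad/s, and ζ = 0.883/(2ω_n) = 0.785.
Overshoot: exp(−π·0.785/√(1−0.785²)) = 0.0186, i.e. 1.86%.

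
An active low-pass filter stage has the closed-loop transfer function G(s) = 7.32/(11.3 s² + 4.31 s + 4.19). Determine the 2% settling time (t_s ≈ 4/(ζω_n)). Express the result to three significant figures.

Dividing through by 11.3: denominator becomes s² + 0.3814 s + 0.3708.
So ω_n = √0.3708 = 0.609 rad/s and ζ = 0.3814/(2·0.609) = 0.313.
t_s ≈ 4/(ζω_n) = 21.0 s.

t_s ≈ 21.0 s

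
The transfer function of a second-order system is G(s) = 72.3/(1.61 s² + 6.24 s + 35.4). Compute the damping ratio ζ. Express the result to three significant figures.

ζ ≈ 0.413

Dividing through by 1.61: denominator becomes s² + 3.876 s + 21.99.
So ω_n = √21.99 = 4.69 rad/s and ζ = 3.876/(2·4.69) = 0.413.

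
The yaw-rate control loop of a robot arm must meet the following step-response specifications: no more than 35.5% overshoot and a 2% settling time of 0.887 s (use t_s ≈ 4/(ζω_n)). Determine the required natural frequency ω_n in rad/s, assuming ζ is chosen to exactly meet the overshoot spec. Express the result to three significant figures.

Inverting the overshoot relation: ζ = |ln 0.355|/√(π² + ln²0.355) = 0.313.
Then ω_n = 4/(ζ t_s) = 4/(0.313 × 0.887) = 14.4 rad/s.

ω_n ≈ 14.4 rad/s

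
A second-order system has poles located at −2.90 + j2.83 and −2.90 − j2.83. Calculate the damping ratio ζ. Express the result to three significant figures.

With σ = 2.90, ω_d = 2.83: ω_n = √(σ²+ω_d²) = 4.05 rad/s, ζ = σ/ω_n = 0.716.

ζ ≈ 0.716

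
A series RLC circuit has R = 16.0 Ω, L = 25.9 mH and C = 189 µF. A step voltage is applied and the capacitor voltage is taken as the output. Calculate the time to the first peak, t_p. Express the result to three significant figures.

t_p ≈ 0.00952 s

For a series RLC circuit (capacitor voltage as output), ω_n = 1/√(LC) = 1/√(25.9 mH · 189 µF) = 452 rad/s.
ζ = (R/2)·√(C/L) = (16.0/2)·√(189 µF/25.9 mH) = 0.683.
The damped frequency ω_d = ω_n√(1−ζ²) = 330 rad/s. t_p = π/ω_d = 0.00952 s.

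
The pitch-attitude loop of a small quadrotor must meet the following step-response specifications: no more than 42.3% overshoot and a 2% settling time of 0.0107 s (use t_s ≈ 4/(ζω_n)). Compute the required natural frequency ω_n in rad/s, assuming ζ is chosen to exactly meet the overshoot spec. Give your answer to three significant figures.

Inverting the overshoot relation: ζ = |ln 0.423|/√(π² + ln²0.423) = 0.264.
From t_s ≈ 4/(ζω_n): ω_n = 4/(ζ·t_s) = 4/(0.264·0.0107) = 1420 rad/s.

ω_n ≈ 1420 rad/s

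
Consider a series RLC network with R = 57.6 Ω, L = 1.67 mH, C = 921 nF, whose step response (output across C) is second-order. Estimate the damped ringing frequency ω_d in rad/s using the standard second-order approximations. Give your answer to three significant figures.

For a series RLC circuit (capacitor voltage as output), ω_n = 1/√(LC) = 1/√(1.67 mH · 921 nF) = 25500 rad/s.
ζ = (R/2)·√(C/L) = (57.6/2)·√(921 nF/1.67 mH) = 0.676.
The damped frequency ω_d = ω_n√(1−ζ²) = 18800 rad/s.

ω_d ≈ 18800 rad/s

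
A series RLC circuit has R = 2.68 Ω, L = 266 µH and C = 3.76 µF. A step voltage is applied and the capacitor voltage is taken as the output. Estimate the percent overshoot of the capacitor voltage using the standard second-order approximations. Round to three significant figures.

For a series RLC circuit (capacitor voltage as output), ω_n = 1/√(LC) = 1/√(266 µH · 3.76 µF) = 31600 rad/s.
ζ = (R/2)·√(C/L) = (2.68/2)·√(3.76 µF/266 µH) = 0.159.
%OS = 100 e^{−πζ/√(1−ζ²)} with ζ = 0.159 gives 60.2%.

%OS ≈ 60.2%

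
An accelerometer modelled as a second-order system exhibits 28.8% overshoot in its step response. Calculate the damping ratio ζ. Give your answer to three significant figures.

ζ ≈ 0.368

Inverting the overshoot relation: ζ = |ln 0.288|/√(π² + ln²0.288) = 0.368.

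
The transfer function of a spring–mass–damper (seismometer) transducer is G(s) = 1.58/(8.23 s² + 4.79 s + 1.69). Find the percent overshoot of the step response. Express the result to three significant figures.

Dividing through by 8.23: denominator becomes s² + 0.5820 s + 0.2053.
So ω_n = √0.2053 = 0.453 rad/s and ζ = 0.5820/(2·0.453) = 0.642.
%OS = 100·exp(−πζ/√(1−ζ²)) = 7.19%.

%OS ≈ 7.19%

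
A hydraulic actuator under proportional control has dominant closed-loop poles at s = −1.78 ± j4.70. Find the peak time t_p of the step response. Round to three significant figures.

t_p ≈ 0.668 s

t_p = π/ω_d with ω_d = 4.70 (the imaginary part), so t_p = 0.668 s.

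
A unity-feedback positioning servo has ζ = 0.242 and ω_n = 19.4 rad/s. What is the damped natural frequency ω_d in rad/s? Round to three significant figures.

ω_d = ω_n√(1−ζ²) = 19.4·√0.941 = 18.8 rad/s.

ω_d ≈ 18.8 rad/s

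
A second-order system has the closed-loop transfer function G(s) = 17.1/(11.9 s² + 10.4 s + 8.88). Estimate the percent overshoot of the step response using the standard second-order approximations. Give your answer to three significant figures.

Dividing through by 11.9: denominator becomes s² + 0.8739 s + 0.7462.
So ω_n = √0.7462 = 0.864 rad/s and ζ = 0.8739/(2·0.864) = 0.506.
Overshoot: exp(−π·0.506/√(1−0.506²)) = 0.158, i.e. 15.8%.

%OS ≈ 15.8%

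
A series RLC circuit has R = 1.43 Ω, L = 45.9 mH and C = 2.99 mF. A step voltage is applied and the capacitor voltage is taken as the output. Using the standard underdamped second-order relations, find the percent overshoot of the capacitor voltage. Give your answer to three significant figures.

%OS ≈ 55.8%

For a series RLC circuit (capacitor voltage as output), ω_n = 1/√(LC) = 1/√(45.9 mH · 2.99 mF) = 85.4 rad/s.
ζ = (R/2)·√(C/L) = (1.43/2)·√(2.99 mF/45.9 mH) = 0.182.
%OS = 100 e^{−πζ/√(1−ζ²)} with ζ = 0.182 gives 55.8%.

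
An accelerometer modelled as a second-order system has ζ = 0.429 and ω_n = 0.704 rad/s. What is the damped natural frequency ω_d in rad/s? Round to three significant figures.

ω_d ≈ 0.636 rad/s

ω_d = ω_n√(1−ζ²) = 0.704·√0.816 = 0.636 rad/s.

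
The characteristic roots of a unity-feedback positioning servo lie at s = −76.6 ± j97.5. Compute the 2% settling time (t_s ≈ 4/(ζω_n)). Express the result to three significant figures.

For poles at −σ ± jω_d, ζω_n = σ = 76.6, so t_s ≈ 4/σ = 0.0522 s.

t_s ≈ 0.0522 s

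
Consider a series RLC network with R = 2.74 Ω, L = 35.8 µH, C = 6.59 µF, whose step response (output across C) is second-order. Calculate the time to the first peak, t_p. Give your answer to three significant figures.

For a series RLC circuit (capacitor voltage as output), ω_n = 1/√(LC) = 1/√(35.8 µH · 6.59 µF) = 65100 rad/s.
ζ = (R/2)·√(C/L) = (2.74/2)·√(6.59 µF/35.8 µH) = 0.588.
ω_d = ω_n√(1−ζ²) = 52700 rad/s. t_p = π/ω_d = 0.0000596 s.

t_p ≈ 0.0000596 s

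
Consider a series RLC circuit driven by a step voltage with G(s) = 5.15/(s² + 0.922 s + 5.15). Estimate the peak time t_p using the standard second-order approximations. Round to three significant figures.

Comparing the denominator to s² + 2ζω_n s + ω_n²: ω_n = √5.15 = 2.27 rad/s, and 2ζω_n = 0.922 so ζ = 0.922/(2·2.27) = 0.203.
ω_d = ω_n√(1−ζ²) = 2.22 rad/s. Then t_p = π/ω_d = 1.41 s.

t_p ≈ 1.41 s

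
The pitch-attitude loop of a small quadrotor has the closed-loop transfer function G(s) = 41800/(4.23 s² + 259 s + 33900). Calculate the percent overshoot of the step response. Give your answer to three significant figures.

Dividing through by 4.23: denominator becomes s² + 61.23 s + 8014.
So ω_n = √8014 = 89.5 rad/s and ζ = 61.23/(2·89.5) = 0.342.
%OS = 100·exp(−πζ/√(1−ζ²)) = 31.9%.

%OS ≈ 31.9%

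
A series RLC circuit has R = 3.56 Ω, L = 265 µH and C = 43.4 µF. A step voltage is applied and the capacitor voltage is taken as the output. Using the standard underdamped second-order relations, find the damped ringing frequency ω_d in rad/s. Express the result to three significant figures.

For a series RLC circuit (capacitor voltage as output), ω_n = 1/√(LC) = 1/√(265 µH · 43.4 µF) = 9320 rad/s.
ζ = (R/2)·√(C/L) = (3.56/2)·√(43.4 µF/265 µH) = 0.720.
ω_d = 9320·√(1 − 0.720²) = 6470 rad/s.

ω_d ≈ 6470 rad/s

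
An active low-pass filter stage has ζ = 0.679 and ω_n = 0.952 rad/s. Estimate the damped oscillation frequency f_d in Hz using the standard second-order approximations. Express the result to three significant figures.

ω_d = ω_n√(1−ζ²) = 0.952·√0.539 = 0.699 rad/s.
f_d = ω_d/(2π) = 0.111 Hz.

f_d ≈ 0.111 Hz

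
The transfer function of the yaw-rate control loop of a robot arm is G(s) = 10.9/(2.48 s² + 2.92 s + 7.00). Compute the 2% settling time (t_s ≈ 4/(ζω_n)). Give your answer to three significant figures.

Dividing through by 2.48: denominator becomes s² + 1.177 s + 2.823.
So ω_n = √2.823 = 1.68 rad/s and ζ = 1.177/(2·1.68) = 0.350.
t_s ≈ 4/(ζω_n) = 6.79 s.

t_s ≈ 6.79 s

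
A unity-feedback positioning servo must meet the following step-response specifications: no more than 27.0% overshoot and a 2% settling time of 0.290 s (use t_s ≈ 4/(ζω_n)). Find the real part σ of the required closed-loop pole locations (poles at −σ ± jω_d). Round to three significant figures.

σ ≈ 13.8

The settling-time spec alone fixes σ = ζω_n = 4/t_s = 4/0.290 = 13.8.
(Overshoot then fixes ζ = 0.385 and hence ω_d = σ·√(1−ζ²)/ζ = 33.1 rad/s.)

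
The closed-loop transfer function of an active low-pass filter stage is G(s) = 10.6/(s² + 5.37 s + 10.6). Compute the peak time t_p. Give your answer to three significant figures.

t_p ≈ 1.71 s

Comparing the denominator to s² + 2ζω_n s + ω_n²: ω_n = √10.6 = 3.26 rad/s, and 2ζω_n = 5.37 so ζ = 5.37/(2·3.26) = 0.825.
The damped frequency ω_d = ω_n√(1−ζ²) = 1.84 rad/s. Then t_p = π/ω_d = 1.71 s.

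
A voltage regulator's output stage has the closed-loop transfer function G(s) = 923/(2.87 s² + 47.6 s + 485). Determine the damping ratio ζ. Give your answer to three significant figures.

ζ ≈ 0.638

Dividing through by 2.87: denominator becomes s² + 16.59 s + 169.0.
So ω_n = √169.0 = 13.0 rad/s and ζ = 16.59/(2·13.0) = 0.638.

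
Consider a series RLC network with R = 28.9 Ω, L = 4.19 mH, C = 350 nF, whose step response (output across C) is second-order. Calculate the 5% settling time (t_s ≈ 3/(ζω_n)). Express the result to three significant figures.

t_s ≈ 0.000870 s

For a series RLC circuit (capacitor voltage as output), ω_n = 1/√(LC) = 1/√(4.19 mH · 350 nF) = 26100 rad/s.
ζ = (R/2)·√(C/L) = (28.9/2)·√(350 nF/4.19 mH) = 0.132.
t_s ≈ 3/(ζω_n) = 0.000870 s.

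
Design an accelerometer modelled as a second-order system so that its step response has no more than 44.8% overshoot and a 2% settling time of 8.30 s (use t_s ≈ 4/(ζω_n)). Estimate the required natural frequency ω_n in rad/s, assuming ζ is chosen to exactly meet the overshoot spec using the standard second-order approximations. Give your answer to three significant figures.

ω_n ≈ 1.95 rad/s

From %OS = 100·exp(−πζ/√(1−ζ²)), invert to get ζ = −ln(OS)/√(π² + ln²(OS)) with OS = 0.448.
−ln 0.448 = 0.8030, so ζ = 0.8030/√(π² + 0.6447) = 0.248.
From t_s ≈ 4/(ζω_n): ω_n = 4/(ζ·t_s) = 4/(0.248·8.30) = 1.95 rad/s.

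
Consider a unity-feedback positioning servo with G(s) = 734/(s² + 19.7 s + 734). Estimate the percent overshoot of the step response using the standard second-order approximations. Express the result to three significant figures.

ω_n = √734 = 27.1 rad/s; ζ = 19.7/(2·27.1) = 0.364.
%OS = 100·exp(−πζ/√(1−ζ²)) = 29.3%.

%OS ≈ 29.3%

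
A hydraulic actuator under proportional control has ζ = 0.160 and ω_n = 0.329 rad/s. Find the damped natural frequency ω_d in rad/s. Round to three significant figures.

ω_d ≈ 0.325 rad/s

ω_d = ω_n√(1−ζ²) = 0.329·√0.974 = 0.325 rad/s.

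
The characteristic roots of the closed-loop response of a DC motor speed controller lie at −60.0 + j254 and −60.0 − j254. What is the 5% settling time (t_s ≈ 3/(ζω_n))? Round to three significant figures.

t_s ≈ 0.0500 s

For poles at −σ ± jω_d, ζω_n = σ = 60.0, so t_s ≈ 3/σ = 0.0500 s.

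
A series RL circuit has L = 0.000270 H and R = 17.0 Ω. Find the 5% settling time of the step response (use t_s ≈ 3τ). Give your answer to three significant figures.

τ = L/R = 0.000270/17.0 = 0.0000159 s.
t_s ≈ 3τ = 0.0000476 s.

t_s ≈ 0.0000476 s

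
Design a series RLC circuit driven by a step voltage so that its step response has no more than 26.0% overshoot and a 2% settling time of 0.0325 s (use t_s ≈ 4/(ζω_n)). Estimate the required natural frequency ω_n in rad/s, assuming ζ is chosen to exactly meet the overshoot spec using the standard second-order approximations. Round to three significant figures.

ω_n ≈ 312 rad/s

From %OS = 100·exp(−πζ/√(1−ζ²)), invert to get ζ = −ln(OS)/√(π² + ln²(OS)) with OS = 0.260.
−ln 0.260 = 1.347, so ζ = 1.347/√(π² + 1.815) = 0.394.
From t_s ≈ 4/(ζω_n): ω_n = 4/(ζ·t_s) = 4/(0.394·0.0325) = 312 rad/s.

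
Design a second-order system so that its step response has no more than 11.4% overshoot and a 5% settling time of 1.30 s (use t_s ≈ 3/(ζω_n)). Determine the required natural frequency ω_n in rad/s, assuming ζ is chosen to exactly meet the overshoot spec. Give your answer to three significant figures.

ω_n ≈ 4.06 rad/s

ζ = −ln(OS)/√(π² + (ln OS)²). With OS = 0.114, ln OS = −2.172 and ζ = 2.172/3.819 = 0.569.
Then ω_n = 3/(ζ t_s) = 3/(0.569 × 1.30) = 4.06 rad/s.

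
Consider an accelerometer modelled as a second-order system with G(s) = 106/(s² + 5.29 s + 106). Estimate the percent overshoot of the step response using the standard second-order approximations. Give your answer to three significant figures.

%OS ≈ 43.4%

ω_n = √106 = 10.3 rad/s; ζ = 5.29/(2·10.3) = 0.257.
%OS = 100·exp(−πζ/√(1−ζ²)) = 43.4%.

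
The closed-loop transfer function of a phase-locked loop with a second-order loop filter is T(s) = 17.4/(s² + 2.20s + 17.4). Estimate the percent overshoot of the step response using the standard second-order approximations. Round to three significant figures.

Matching coefficients with s² + 2ζω_n s + ω_n² gives ω_n² = 17.4 ⇒ ω_n = 4.17 rad/s, and ζ = 2.20/(2ω_n) = 0.264.
%OS = 100 e^{−πζ/√(1−ζ²)} with ζ = 0.264 gives 42.4%.

%OS ≈ 42.4%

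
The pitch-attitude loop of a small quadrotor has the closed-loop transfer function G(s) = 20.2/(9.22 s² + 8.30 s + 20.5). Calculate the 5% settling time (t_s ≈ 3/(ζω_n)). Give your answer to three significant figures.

Dividing through by 9.22: denominator becomes s² + 0.9002 s + 2.223.
So ω_n = √2.223 = 1.49 rad/s and ζ = 0.9002/(2·1.49) = 0.302.
t_s ≈ 3/(ζω_n) = 6.67 s.

t_s ≈ 6.67 s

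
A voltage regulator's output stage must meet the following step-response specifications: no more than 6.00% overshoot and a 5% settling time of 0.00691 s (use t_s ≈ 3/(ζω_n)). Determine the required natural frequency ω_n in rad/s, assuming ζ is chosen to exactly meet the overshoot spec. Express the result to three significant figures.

Inverting the overshoot relation: ζ = |ln 0.0600|/√(π² + ln²0.0600) = 0.667.
Then ω_n = 3/(ζ t_s) = 3/(0.667 × 0.00691) = 651 rad/s.

ω_n ≈ 651 rad/s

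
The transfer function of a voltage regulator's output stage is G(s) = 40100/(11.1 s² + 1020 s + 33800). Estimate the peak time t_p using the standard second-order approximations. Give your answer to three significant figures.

Dividing through by 11.1: denominator becomes s² + 91.89 s + 3045.
So ω_n = √3045 = 55.2 rad/s and ζ = 91.89/(2·55.2) = 0.833.
ω_d = 55.2·√(1 − 0.833²) = 30.6 rad/s. t_p = π/ω_d = 0.103 s.

t_p ≈ 0.103 s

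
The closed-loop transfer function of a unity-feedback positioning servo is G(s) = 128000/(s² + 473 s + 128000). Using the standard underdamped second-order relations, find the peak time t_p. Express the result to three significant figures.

t_p ≈ 0.0117 s

Matching coefficients with s² + 2ζω_n s + ω_n² gives ω_n² = 128000 ⇒ ω_n = 358 rad/s, and ζ = 473/(2ω_n) = 0.661.
ω_d = ω_n√(1−ζ²) = 268 rad/s. Then t_p = π/ω_d = 0.0117 s.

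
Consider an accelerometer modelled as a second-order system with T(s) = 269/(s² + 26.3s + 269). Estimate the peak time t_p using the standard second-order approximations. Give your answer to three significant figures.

t_p ≈ 0.321 s

ω_n = √269 = 16.4 rad/s; ζ = 26.3/(2·16.4) = 0.802.
ω_d = 16.4·√(1 − 0.802²) = 9.80 rad/s. Then t_p = π/ω_d = 0.321 s.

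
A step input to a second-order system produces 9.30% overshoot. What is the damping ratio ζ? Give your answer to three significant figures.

ζ = −ln(OS)/√(π² + (ln OS)²). With OS = 0.0930, ln OS = −2.375 and ζ = 2.375/3.938 = 0.603.

ζ ≈ 0.603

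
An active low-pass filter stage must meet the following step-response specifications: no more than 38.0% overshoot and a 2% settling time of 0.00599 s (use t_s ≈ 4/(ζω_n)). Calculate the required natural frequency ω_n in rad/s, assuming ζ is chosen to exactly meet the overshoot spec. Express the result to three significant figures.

ζ = −ln(OS)/√(π² + (ln OS)²). With OS = 0.380, ln OS = −0.9676 and ζ = 0.9676/3.287 = 0.294.
From t_s ≈ 4/(ζω_n): ω_n = 4/(ζ·t_s) = 4/(0.294·0.00599) = 2270 rad/s.

ω_n ≈ 2270 rad/s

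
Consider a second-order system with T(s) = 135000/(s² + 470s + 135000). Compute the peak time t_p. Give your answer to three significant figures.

t_p ≈ 0.0111 s

Comparing the denominator to s² + 2ζω_n s + ω_n²: ω_n = √135000 = 367 rad/s, and 2ζω_n = 470 so ζ = 470/(2·367) = 0.640.
ω_d = 367·√(1 − 0.640²) = 282 rad/s. Then t_p = π/ω_d = 0.0111 s.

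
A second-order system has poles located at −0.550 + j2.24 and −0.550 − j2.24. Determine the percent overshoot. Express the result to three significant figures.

%OS ≈ 46.2%

|pole| = ω_n = √(0.550² + 2.24²) = 2.31 rad/s; ζ = cos θ = σ/ω_n = 0.238.
%OS = 100·exp(−πζ/√(1−ζ²)) = 46.2%.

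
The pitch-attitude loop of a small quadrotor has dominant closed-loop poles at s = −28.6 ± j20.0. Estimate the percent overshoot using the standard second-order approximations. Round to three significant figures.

%OS ≈ 1.12%

The poles are at −σ ± jω_d with σ = 28.6 and ω_d = 20.0, so ω_n = √(σ²+ω_d²) = 34.9 rad/s and ζ = σ/ω_n = 0.820.
%OS = 100 e^{−πζ/√(1−ζ²)} with ζ = 0.820 gives 1.12%.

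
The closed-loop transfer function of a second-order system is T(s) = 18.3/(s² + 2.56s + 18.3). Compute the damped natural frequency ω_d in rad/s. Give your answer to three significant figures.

Comparing the denominator to s² + 2ζω_n s + ω_n²: ω_n = √18.3 = 4.28 rad/s, and 2ζω_n = 2.56 so ζ = 2.56/(2·4.28) = 0.299.
The damped frequency ω_d = ω_n√(1−ζ²) = 4.08 rad/s.

ω_d ≈ 4.08 rad/s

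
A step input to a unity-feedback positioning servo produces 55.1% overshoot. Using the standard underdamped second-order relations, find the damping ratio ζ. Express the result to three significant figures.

From %OS = 100·exp(−πζ/√(1−ζ²)), invert to get ζ = −ln(OS)/√(π² + ln²(OS)) with OS = 0.551.
−ln 0.551 = 0.5960, so ζ = 0.5960/√(π² + 0.3552) = 0.186.

ζ ≈ 0.186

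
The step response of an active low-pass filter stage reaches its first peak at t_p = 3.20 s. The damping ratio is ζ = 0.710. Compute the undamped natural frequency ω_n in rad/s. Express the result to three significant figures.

Peak time t_p = π/ω_d, so ω_d = π/t_p = π/3.20 = 0.982 rad/s.
ω_n = ω_d/√(1−ζ²) = 0.982/√0.496 = 1.39 rad/s.

ω_n ≈ 1.39 rad/s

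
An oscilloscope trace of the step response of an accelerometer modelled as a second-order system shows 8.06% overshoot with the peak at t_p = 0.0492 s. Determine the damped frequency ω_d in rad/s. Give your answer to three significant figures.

t_p = π/ω_d, so ω_d = π/0.0492 = 63.9 rad/s.

ω_d ≈ 63.9 rad/s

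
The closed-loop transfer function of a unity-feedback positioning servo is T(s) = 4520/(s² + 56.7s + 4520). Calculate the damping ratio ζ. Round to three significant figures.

ζ ≈ 0.422

Matching coefficients with s² + 2ζω_n s + ω_n² gives ω_n² = 4520 ⇒ ω_n = 67.2 rad/s, and ζ = 56.7/(2ω_n) = 0.422.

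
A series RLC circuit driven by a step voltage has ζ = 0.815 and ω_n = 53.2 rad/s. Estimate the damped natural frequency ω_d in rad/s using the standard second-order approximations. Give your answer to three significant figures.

ω_d ≈ 30.8 rad/s

ω_d = ω_n√(1−ζ²) = 53.2·√0.336 = 30.8 rad/s.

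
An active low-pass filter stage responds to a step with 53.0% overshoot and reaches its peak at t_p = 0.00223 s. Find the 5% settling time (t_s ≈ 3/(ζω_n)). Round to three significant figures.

ζ from %OS: ζ = |ln 0.530|/√(π²+ln²0.530) = 0.198.
t_p = π/ω_d ⇒ ω_d = 1410 rad/s; then ω_n = ω_d/√(1−ζ²) = 1440 rad/s.
t_s ≈ 3/(ζω_n) = 3/(0.198·1440) = 0.0105 s.

t_s ≈ 0.0105 s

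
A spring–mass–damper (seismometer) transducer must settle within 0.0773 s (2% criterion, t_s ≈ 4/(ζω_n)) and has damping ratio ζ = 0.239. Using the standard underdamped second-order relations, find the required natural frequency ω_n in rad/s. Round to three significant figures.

Rearranging t_s ≈ 4/(ζω_n) gives ω_n = 4/(ζ·t_s) = 4/(0.239 × 0.0773) = 217 rad/s.

ω_n ≈ 217 rad/s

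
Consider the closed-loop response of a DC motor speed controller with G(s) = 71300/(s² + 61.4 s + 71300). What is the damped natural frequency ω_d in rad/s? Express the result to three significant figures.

Matching coefficients with s² + 2ζω_n s + ω_n² gives ω_n² = 71300 ⇒ ω_n = 267 rad/s, and ζ = 61.4/(2ω_n) = 0.115.
The damped frequency ω_d = ω_n√(1−ζ²) = 265 rad/s.

ω_d ≈ 265 rad/s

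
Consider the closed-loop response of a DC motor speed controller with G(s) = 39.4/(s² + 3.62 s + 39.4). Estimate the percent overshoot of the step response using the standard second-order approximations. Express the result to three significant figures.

%OS ≈ 38.8%

Matching coefficients with s² + 2ζω_n s + ω_n² gives ω_n² = 39.4 ⇒ ω_n = 6.28 rad/s, and ζ = 3.62/(2ω_n) = 0.288.
%OS = 100 e^{−πζ/√(1−ζ²)} with ζ = 0.288 gives 38.8%.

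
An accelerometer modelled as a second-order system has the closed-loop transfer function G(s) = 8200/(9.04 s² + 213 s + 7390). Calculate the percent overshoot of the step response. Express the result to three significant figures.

%OS ≈ 24.2%

Dividing through by 9.04: denominator becomes s² + 23.56 s + 817.5.
So ω_n = √817.5 = 28.6 rad/s and ζ = 23.56/(2·28.6) = 0.412.
Overshoot: exp(−π·0.412/√(1−0.412²)) = 0.242, i.e. 24.2%.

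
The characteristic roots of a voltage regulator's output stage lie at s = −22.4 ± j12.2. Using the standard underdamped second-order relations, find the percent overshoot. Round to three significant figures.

%OS ≈ 0.313%

|pole| = ω_n = √(22.4² + 12.2²) = 25.5 rad/s; ζ = cos θ = σ/ω_n = 0.878.
%OS = 100 e^{−πζ/√(1−ζ²)} with ζ = 0.878 gives 0.313%.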